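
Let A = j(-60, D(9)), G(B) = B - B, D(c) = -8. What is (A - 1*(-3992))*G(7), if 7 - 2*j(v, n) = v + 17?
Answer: 0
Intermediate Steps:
j(v, n) = -5 - v/2 (j(v, n) = 7/2 - (v + 17)/2 = 7/2 - (17 + v)/2 = 7/2 + (-17/2 - v/2) = -5 - v/2)
G(B) = 0
A = 25 (A = -5 - ½*(-60) = -5 + 30 = 25)
(A - 1*(-3992))*G(7) = (25 - 1*(-3992))*0 = (25 + 3992)*0 = 4017*0 = 0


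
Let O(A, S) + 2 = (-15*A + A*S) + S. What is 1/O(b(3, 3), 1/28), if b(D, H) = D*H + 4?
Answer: -2/393 ≈ -0.0050891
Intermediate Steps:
b(D, H) = 4 + D*H
O(A, S) = -2 + S - 15*A + A*S (O(A, S) = -2 + ((-15*A + A*S) + S) = -2 + (S - 15*A + A*S) = -2 + S - 15*A + A*S)
1/O(b(3, 3), 1/28) = 1/(-2 + 1/28 - 15*(4 + 3*3) + (4 + 3*3)/28) = 1/(-2 + 1/28 - 15*(4 + 9) + (4 + 9)*(1/28)) = 1/(-2 + 1/28 - 15*13 + 13*(1/28)) = 1/(-2 + 1/28 - 195 + 13/28) = 1/(-393/2) = -2/393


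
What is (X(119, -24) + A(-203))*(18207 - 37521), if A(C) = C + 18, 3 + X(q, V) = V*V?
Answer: -7493832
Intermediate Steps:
X(q, V) = -3 + V² (X(q, V) = -3 + V*V = -3 + V²)
A(C) = 18 + C
(X(119, -24) + A(-203))*(18207 - 37521) = ((-3 + (-24)²) + (18 - 203))*(18207 - 37521) = ((-3 + 576) - 185)*(-19314) = (573 - 185)*(-19314) = 388*(-19314) = -7493832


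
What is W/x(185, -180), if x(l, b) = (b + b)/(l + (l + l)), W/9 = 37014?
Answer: -2054277/4 ≈ -5.1357e+5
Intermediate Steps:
W = 333126 (W = 9*37014 = 333126)
x(l, b) = 2*b/(3*l) (x(l, b) = (2*b)/(l + 2*l) = (2*b)/((3*l)) = (2*b)*(1/(3*l)) = 2*b/(3*l))
W/x(185, -180) = 333126/(((2/3)*(-180)/185)) = 333126/(((2/3)*(-180)*(1/185))) = 333126/(-24/37) = 333126*(-37/24) = -2054277/4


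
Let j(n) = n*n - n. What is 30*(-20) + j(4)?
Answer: -588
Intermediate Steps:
j(n) = n**2 - n
30*(-20) + j(4) = 30*(-20) + 4*(-1 + 4) = -600 + 4*3 = -600 + 12 = -588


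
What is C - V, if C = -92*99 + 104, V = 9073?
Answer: -18077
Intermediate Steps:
C = -9004 (C = -9108 + 104 = -9004)
C - V = -9004 - 1*9073 = -9004 - 9073 = -18077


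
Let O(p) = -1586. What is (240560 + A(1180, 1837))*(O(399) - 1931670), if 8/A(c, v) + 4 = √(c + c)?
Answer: -136263778297504/293 - 3866512*√590/293 ≈ -4.6506e+11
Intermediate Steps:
A(c, v) = 8/(-4 + √2*√c) (A(c, v) = 8/(-4 + √(c + c)) = 8/(-4 + √(2*c)) = 8/(-4 + √2*√c))
(240560 + A(1180, 1837))*(O(399) - 1931670) = (240560 + 8/(-4 + √2*√1180))*(-1586 - 1931670) = (240560 + 8/(-4 + √2*(2*√295)))*(-1933256) = (240560 + 8/(-4 + 2*√590))*(-1933256) = -465064063360 - 15466048/(-4 + 2*√590)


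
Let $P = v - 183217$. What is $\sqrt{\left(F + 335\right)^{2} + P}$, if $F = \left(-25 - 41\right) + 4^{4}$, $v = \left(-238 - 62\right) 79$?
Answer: $2 \sqrt{17177} \approx 262.12$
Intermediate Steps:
$v = -23700$ ($v = \left(-300\right) 79 = -23700$)
$P = -206917$ ($P = -23700 - 183217 = -206917$)
$F = 190$ ($F = -66 + 256 = 190$)
$\sqrt{\left(F + 335\right)^{2} + P} = \sqrt{\left(190 + 335\right)^{2} - 206917} = \sqrt{525^{2} - 206917} = \sqrt{275625 - 206917} = \sqrt{68708} = 2 \sqrt{17177}$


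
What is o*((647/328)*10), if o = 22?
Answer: 35585/82 ≈ 433.96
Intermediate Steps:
o*((647/328)*10) = 22*((647/328)*10) = 22*(3235/164) = 35585/82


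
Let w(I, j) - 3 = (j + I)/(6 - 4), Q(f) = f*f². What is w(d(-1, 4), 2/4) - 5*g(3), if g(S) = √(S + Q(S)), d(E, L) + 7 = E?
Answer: -¾ - 5*√30 ≈ -28.136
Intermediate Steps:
d(E, L) = -7 + E
Q(f) = f³
g(S) = √(S + S³)
w(I, j) = 3 + I/2 + j/2 (w(I, j) = 3 + (j + I)/(6 - 4) = 3 + (I + j)/2 = 3 + (I + j)*(½) = 3 + (I/2 + j/2) = 3 + I/2 + j/2)
w(d(-1, 4), 2/4) - 5*g(3) = (3 + (-7 - 1)/2 + (2/4)/2) - 5*√(3 + 3³) = (3 + (½)*(-8) + (2*(¼))/2) - 5*√(3 + 27) = (3 - 4 + (½)*(½)) - 5*√30 = (3 - 4 + ¼) - 5*√30 = -¾ - 5*√30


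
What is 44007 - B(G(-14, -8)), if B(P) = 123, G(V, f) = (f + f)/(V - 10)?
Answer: 43884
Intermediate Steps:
G(V, f) = 2*f/(-10 + V) (G(V, f) = (2*f)/(-10 + V) = 2*f/(-10 + V))
44007 - B(G(-14, -8)) = 44007 - 1*123 = 44007 - 123 = 43884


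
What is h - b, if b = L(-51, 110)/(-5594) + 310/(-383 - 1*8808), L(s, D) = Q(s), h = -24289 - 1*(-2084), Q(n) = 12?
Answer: -570828053319/25707227 ≈ -22205.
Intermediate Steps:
h = -22205 (h = -24289 + 2084 = -22205)
L(s, D) = 12
b = -922216/25707227 (b = 12/(-5594) + 310/(-383 - 1*8808) = 12*(-1/5594) + 310/(-383 - 8808) = -6/2797 + 310/(-9191) = -6/2797 + 310*(-1/9191) = -6/2797 - 310/9191 = -922216/25707227 ≈ -0.035874)
h - b = -22205 - 1*(-922216/25707227) = -22205 + 922216/25707227 = -570828053319/25707227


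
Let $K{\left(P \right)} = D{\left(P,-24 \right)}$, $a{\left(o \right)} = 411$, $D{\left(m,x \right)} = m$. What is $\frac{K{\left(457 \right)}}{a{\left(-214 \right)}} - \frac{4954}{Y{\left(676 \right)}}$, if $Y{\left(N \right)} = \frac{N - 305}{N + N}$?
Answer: $- \frac{2752629541}{152481} \approx -18052.0$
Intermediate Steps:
$Y{\left(N \right)} = \frac{-305 + N}{2 N}$
$K{\left(P \right)} = P$
$\frac{K{\left(457 \right)}}{a{\left(-214 \right)}} - \frac{4954}{Y{\left(676 \right)}} = \frac{457}{411} - \frac{4954}{\frac{1}{2} \cdot \frac{1}{676} \left(-305 + 676\right)} = 457 \cdot \frac{1}{411} - \frac{4954}{\frac{1}{2} \cdot \frac{1}{676} \cdot 371} = \frac{457}{411} - \frac{4954}{\frac{371}{1352}} = \frac{457}{411} - \frac{6697808}{371} = - \frac{2752629541}{152481}$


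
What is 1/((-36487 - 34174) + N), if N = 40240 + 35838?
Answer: 1/5417 ≈ 0.00018460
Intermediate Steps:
N = 76078
1/((-36487 - 34174) + N) = 1/((-36487 - 34174) + 76078) = 1/(-70661 + 76078) = 1/5417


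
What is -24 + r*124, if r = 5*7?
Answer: 4316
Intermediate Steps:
r = 35
-24 + r*124 = -24 + 35*124 = -24 + 4340 = 4316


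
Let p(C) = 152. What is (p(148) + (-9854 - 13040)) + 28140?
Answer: 5398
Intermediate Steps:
(p(148) + (-9854 - 13040)) + 28140 = (152 + (-9854 - 13040)) + 28140 = (152 - 22894) + 28140 = -22742 + 28140 = 5398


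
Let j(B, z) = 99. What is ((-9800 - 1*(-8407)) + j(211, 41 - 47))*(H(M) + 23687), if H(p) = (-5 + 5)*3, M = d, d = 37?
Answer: -30650978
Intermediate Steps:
M = 37
H(p) = 0 (H(p) = 0*3 = 0)
((-9800 - 1*(-8407)) + j(211, 41 - 47))*(H(M) + 23687) = ((-9800 - 1*(-8407)) + 99)*(0 + 23687) = ((-9800 + 8407) + 99)*23687 = (-1393 + 99)*23687 = -1294*23687 = -30650978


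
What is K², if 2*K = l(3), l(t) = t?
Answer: 9/4 ≈ 2.2500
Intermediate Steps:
K = 3/2 (K = (½)*3 = 3/2 ≈ 1.5000)
K² = (3/2)² = 9/4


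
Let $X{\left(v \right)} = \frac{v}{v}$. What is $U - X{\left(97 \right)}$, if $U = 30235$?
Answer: $30234$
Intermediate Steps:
$X{\left(v \right)} = 1$
$U - X{\left(97 \right)} = 30235 - 1 = 30234$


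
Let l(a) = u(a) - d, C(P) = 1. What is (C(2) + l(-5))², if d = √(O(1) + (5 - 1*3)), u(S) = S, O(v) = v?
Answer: (4 + √3)² ≈ 32.856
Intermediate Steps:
d = √3 (d = √(1 + (5 - 1*3)) = √(1 + (5 - 3)) = √(1 + 2) = √3 ≈ 1.7320)
l(a) = a - √3
(C(2) + l(-5))² = (1 + (-5 - √3))² = (-4 - √3)²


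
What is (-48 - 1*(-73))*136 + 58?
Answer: 3458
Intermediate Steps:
(-48 - 1*(-73))*136 + 58 = (-48 + 73)*136 + 58 = 25*136 + 58 = 3400 + 58 = 3458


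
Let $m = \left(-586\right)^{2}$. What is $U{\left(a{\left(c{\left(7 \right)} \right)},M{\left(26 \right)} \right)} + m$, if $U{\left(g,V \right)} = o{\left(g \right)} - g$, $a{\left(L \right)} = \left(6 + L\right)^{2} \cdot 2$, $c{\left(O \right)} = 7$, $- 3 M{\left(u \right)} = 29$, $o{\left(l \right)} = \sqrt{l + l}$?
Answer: $343084$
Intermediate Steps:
$o{\left(l \right)} = \sqrt{2} \sqrt{l}$ ($o{\left(l \right)} = \sqrt{2 l} = \sqrt{2} \sqrt{l}$)
$M{\left(u \right)} = - \frac{29}{3}$ ($M{\left(u \right)} = \left(- \frac{1}{3}\right) 29 = - \frac{29}{3}$)
$m = 343396$
$a{\left(L \right)} = 2 \left(6 + L\right)^{2}$
$U{\left(g,V \right)} = - g + \sqrt{2} \sqrt{g}$ ($U{\left(g,V \right)} = \sqrt{2} \sqrt{g} - g = - g + \sqrt{2} \sqrt{g}$)
$U{\left(a{\left(c{\left(7 \right)} \right)},M{\left(26 \right)} \right)} + m = \left(- 2 \left(6 + 7\right)^{2} + \sqrt{2} \sqrt{2 \left(6 + 7\right)^{2}}\right) + 343396 = \left(- 2 \cdot 13^{2} + \sqrt{2} \sqrt{2 \cdot 13^{2}}\right) + 343396 = \left(- 2 \cdot 169 + \sqrt{2} \sqrt{2 \cdot 169}\right) + 343396 = \left(\left(-1\right) 338 + \sqrt{2} \sqrt{338}\right) + 343396 = \left(-338 + \sqrt{2} \cdot 13 \sqrt{2}\right) + 343396 = \left(-338 + 26\right) + 343396 = -312 + 343396 = 343084$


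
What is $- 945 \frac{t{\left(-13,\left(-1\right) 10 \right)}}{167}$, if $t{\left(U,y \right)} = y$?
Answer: $\frac{9450}{167} \approx 56.587$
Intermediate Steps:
$- 945 \frac{t{\left(-13,\left(-1\right) 10 \right)}}{167} = - 945 \frac{\left(-1\right) 10}{167} = - 945 \left(\left(-10\right) \frac{1}{167}\right) = \left(-945\right) \left(- \frac{10}{167}\right) = \frac{9450}{167}$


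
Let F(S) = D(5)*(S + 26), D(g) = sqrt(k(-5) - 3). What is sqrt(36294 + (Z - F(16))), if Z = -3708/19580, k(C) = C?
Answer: sqrt(869636903685 - 2012726100*I*sqrt(2))/4895 ≈ 190.51 - 0.31178*I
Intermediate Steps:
D(g) = 2*I*sqrt(2) (D(g) = sqrt(-5 - 3) = sqrt(-8) = 2*I*sqrt(2))
Z = -927/4895 (Z = -3708*1/19580 = -927/4895 ≈ -0.18938)
F(S) = 2*I*sqrt(2)*(26 + S) (F(S) = (2*I*sqrt(2))*(S + 26) = (2*I*sqrt(2))*(26 + S) = 2*I*sqrt(2)*(26 + S))
sqrt(36294 + (Z - F(16))) = sqrt(36294 + (-927/4895 - 2*I*sqrt(2)*(26 + 16))) = sqrt(36294 + (-927/4895 - 2*I*sqrt(2)*42)) = sqrt(36294 + (-927/4895 - 84*I*sqrt(2))) = sqrt(177658203/4895 - 84*I*sqrt(2))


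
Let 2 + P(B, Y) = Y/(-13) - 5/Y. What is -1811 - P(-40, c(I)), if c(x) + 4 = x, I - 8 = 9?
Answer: -23499/13 ≈ -1807.6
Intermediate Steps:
I = 17 (I = 8 + 9 = 17)
c(x) = -4 + x
P(B, Y) = -2 - 5/Y - Y/13 (P(B, Y) = -2 + (Y/(-13) - 5/Y) = -2 + (Y*(-1/13) - 5/Y) = -2 + (-Y/13 - 5/Y) = -2 + (-5/Y - Y/13) = -2 - 5/Y - Y/13)
-1811 - P(-40, c(I)) = -1811 - (-2 - 5/(-4 + 17) - (-4 + 17)/13) = -1811 - (-2 - 5/13 - 1/13*13) = -1811 - (-2 - 5*1/13 - 1) = -1811 - (-2 - 5/13 - 1) = -1811 - 1*(-44/13) = -1811 + 44/13 = -23499/13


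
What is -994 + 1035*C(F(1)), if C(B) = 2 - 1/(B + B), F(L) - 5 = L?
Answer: 3959/4 ≈ 989.75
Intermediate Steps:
F(L) = 5 + L
C(B) = 2 - 1/(2*B)
-994 + 1035*C(F(1)) = -994 + 1035*(2 - 1/(2*(5 + 1))) = -994 + 1035*(2 - 1/2/6) = -994 + 1035*(2 - 1/2*1/6) = -994 + 1035*(2 - 1/12) = -994 + 1035*(23/12) = -994 + 7935/4 = 3959/4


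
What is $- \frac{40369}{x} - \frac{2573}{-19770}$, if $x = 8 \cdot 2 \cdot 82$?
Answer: $- \frac{397359677}{12969120} \approx -30.639$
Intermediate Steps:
$x = 1312$ ($x = 16 \cdot 82 = 1312$)
$- \frac{40369}{x} - \frac{2573}{-19770} = - \frac{40369}{1312} - \frac{2573}{-19770} = \left(-40369\right) \frac{1}{1312} - - \frac{2573}{19770} = - \frac{40369}{1312} + \frac{2573}{19770} = - \frac{397359677}{12969120}$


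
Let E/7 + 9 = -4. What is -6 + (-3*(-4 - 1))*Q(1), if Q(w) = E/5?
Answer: -279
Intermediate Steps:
E = -91 (E = -63 + 7*(-4) = -63 - 28 = -91)
Q(w) = -91/5
-6 + (-3*(-4 - 1))*Q(1) = -6 - 3*(-4 - 1)*(-91/5) = -6 - 3*(-5)*(-91/5) = -6 + 15*(-91/5) = -6 - 273 = -279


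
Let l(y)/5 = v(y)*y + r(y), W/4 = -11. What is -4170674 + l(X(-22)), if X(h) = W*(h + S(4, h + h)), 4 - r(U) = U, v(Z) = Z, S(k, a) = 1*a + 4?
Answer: 33025626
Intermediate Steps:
S(k, a) = 4 + a (S(k, a) = a + 4 = 4 + a)
r(U) = 4 - U
W = -44 (W = 4*(-11) = -44)
X(h) = -176 - 132*h (X(h) = -44*(h + (4 + (h + h))) = -44*(h + (4 + 2*h)) = -44*(4 + 3*h) = -176 - 132*h)
l(y) = 20 - 5*y + 5*y² (l(y) = 5*(y*y + (4 - y)) = 5*(y² + (4 - y)) = 5*(4 + y² - y) = 20 - 5*y + 5*y²)
-4170674 + l(X(-22)) = -4170674 + (20 - 5*(-176 - 132*(-22)) + 5*(-176 - 132*(-22))²) = -4170674 + (20 - 5*(-176 + 2904) + 5*(-176 + 2904)²) = -4170674 + (20 - 5*2728 + 5*2728²) = -4170674 + (20 - 13640 + 5*7441984) = -4170674 + (20 - 13640 + 37209920) = -4170674 + 37196300 = 33025626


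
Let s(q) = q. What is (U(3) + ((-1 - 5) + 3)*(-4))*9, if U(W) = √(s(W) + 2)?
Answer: 108 + 9*√5 ≈ 128.12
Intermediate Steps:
U(W) = √(2 + W) (U(W) = √(W + 2) = √(2 + W))
(U(3) + ((-1 - 5) + 3)*(-4))*9 = (√(2 + 3) + ((-1 - 5) + 3)*(-4))*9 = (√5 + (-6 + 3)*(-4))*9 = (√5 - 3*(-4))*9 = (√5 + 12)*9 = (12 + √5)*9 = 108 + 9*√5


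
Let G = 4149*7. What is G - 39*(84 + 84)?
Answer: 22491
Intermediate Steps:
G = 29043
G - 39*(84 + 84) = 29043 - 39*(84 + 84) = 29043 - 39*168 = 29043 - 6552 = 22491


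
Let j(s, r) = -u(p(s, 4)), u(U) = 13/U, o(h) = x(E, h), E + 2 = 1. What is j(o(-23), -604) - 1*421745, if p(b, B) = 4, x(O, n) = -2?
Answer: -1686993/4 ≈ -4.2175e+5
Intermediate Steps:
E = -1 (E = -2 + 1 = -1)
o(h) = -2
j(s, r) = -13/4
j(o(-23), -604) - 1*421745 = -13/4 - 1*421745 = -13/4 - 421745 = -1686993/4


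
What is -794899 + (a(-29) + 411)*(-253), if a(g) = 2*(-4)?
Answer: -896858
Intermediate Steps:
a(g) = -8
-794899 + (a(-29) + 411)*(-253) = -794899 + (-8 + 411)*(-253) = -794899 + 403*(-253) = -794899 - 101959 = -896858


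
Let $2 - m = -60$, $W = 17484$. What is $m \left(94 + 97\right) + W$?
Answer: $29326$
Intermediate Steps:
$m = 62$ ($m = 2 - -60 = 2 + 60 = 62$)
$m \left(94 + 97\right) + W = 62 \left(94 + 97\right) + 17484 = 62 \cdot 191 + 17484 = 11842 + 17484 = 29326$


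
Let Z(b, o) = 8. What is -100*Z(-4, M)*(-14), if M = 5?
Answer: 11200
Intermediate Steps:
-100*Z(-4, M)*(-14) = -100*8*(-14) = -800*(-14) = 11200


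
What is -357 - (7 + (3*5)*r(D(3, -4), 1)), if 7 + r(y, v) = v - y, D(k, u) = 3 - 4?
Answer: -289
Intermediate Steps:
D(k, u) = -1
r(y, v) = -7 + v - y (r(y, v) = -7 + (v - y) = -7 + v - y)
-357 - (7 + (3*5)*r(D(3, -4), 1)) = -357 - (7 + (3*5)*(-7 + 1 - 1*(-1))) = -357 - (7 + 15*(-7 + 1 + 1)) = -357 - (7 + 15*(-5)) = -357 - (7 - 75) = -357 - 1*(-68) = -357 + 68 = -289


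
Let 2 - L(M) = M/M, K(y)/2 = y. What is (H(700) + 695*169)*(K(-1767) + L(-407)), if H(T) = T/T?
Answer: -414972048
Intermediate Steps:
H(T) = 1
K(y) = 2*y
L(M) = 1 (L(M) = 2 - M/M = 2 - 1*1 = 2 - 1 = 1)
(H(700) + 695*169)*(K(-1767) + L(-407)) = (1 + 695*169)*(2*(-1767) + 1) = (1 + 117455)*(-3534 + 1) = 117456*(-3533) = -414972048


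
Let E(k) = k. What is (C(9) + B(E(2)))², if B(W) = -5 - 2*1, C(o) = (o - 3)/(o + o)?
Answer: 400/9 ≈ 44.444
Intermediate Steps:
C(o) = (-3 + o)/(2*o) (C(o) = (-3 + o)/((2*o)) = (-3 + o)*(1/(2*o)) = (-3 + o)/(2*o))
B(W) = -7 (B(W) = -5 - 2 = -7)
(C(9) + B(E(2)))² = ((½)*(-3 + 9)/9 - 7)² = ((½)*(⅑)*6 - 7)² = (⅓ - 7)² = (-20/3)² = 400/9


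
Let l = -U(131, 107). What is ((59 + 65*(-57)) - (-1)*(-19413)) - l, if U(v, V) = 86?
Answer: -22973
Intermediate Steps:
l = -86 (l = -1*86 = -86)
((59 + 65*(-57)) - (-1)*(-19413)) - l = ((59 + 65*(-57)) - (-1)*(-19413)) - 1*(-86) = ((59 - 3705) - 1*19413) + 86 = (-3646 - 19413) + 86 = -23059 + 86 = -22973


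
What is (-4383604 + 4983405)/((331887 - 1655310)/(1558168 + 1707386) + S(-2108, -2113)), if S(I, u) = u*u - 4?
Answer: 652894184918/4859976627129 ≈ 0.13434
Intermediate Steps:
S(I, u) = -4 + u² (S(I, u) = u² - 4 = -4 + u²)
(-4383604 + 4983405)/((331887 - 1655310)/(1558168 + 1707386) + S(-2108, -2113)) = (-4383604 + 4983405)/((331887 - 1655310)/(1558168 + 1707386) + (-4 + (-2113)²)) = 599801/(-1323423/3265554 + (-4 + 4464769)) = 599801/(-1323423*1/3265554 + 4464765) = 599801/(-441141/1088518 + 4464765) = 599801/(4859976627129/1088518) = 599801*(1088518/4859976627129) = 652894184918/4859976627129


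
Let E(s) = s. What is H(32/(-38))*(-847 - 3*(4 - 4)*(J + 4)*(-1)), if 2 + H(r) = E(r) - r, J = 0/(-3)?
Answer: 1694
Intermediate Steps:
J = 0 (J = 0*(-1/3) = 0)
H(r) = -2 (H(r) = -2 + (r - r) = -2 + 0 = -2)
H(32/(-38))*(-847 - 3*(4 - 4)*(J + 4)*(-1)) = -2*(-847 - 3*(4 - 4)*(0 + 4)*(-1)) = -2*(-847 - 0*4*(-1)) = -2*(-847 - 3*0*(-1)) = -2*(-847 + 0*(-1)) = -2*(-847 + 0) = -2*(-847) = 1694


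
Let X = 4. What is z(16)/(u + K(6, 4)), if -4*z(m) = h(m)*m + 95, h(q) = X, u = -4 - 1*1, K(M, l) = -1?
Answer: 53/8 ≈ 6.6250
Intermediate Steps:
u = -5 (u = -4 - 1 = -5)
h(q) = 4
z(m) = -95/4 - m (z(m) = -(4*m + 95)/4 = -(95 + 4*m)/4 = -95/4 - m)
z(16)/(u + K(6, 4)) = (-95/4 - 1*16)/(-5 - 1) = (-95/4 - 16)/(-6) = -159/4*(-1/6) = 53/8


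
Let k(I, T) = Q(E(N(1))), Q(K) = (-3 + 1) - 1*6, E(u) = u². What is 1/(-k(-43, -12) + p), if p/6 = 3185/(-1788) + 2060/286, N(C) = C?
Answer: 42614/1727097 ≈ 0.024674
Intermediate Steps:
Q(K) = -8 (Q(K) = -2 - 6 = -8)
k(I, T) = -8
p = 1386185/42614 (p = 6*(3185/(-1788) + 2060/286) = 6*(3185*(-1/1788) + 2060*(1/286)) = 6*(-3185/1788 + 1030/143) = 6*(1386185/255684) = 1386185/42614 ≈ 32.529)
1/(-k(-43, -12) + p) = 1/(-1*(-8) + 1386185/42614) = 1/(8 + 1386185/42614) = 1/(1727097/42614) = 42614/1727097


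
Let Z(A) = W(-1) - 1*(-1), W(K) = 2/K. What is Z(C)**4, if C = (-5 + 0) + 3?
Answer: 1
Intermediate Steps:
C = -2 (C = -5 + 3 = -2)
Z(A) = -1 (Z(A) = 2/(-1) - 1*(-1) = 2*(-1) + 1 = -2 + 1 = -1)
Z(C)**4 = (-1)**4 = 1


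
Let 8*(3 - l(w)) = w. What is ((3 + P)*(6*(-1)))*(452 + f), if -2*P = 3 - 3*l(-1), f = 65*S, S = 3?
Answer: -192159/8 ≈ -24020.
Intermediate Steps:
f = 195 (f = 65*3 = 195)
l(w) = 3 - w/8
P = 51/16 (P = -(3 - 3*(3 - 1/8*(-1)))/2 = -(3 - 3*(3 + 1/8))/2 = -(3 - 3*25/8)/2 = -(3 - 75/8)/2 = -1/2*(-51/8) = 51/16 ≈ 3.1875)
((3 + P)*(6*(-1)))*(452 + f) = ((3 + 51/16)*(6*(-1)))*(452 + 195) = ((99/16)*(-6))*647 = -297/8*647 = -192159/8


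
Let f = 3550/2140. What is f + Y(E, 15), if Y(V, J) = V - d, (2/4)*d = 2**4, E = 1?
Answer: -6279/214 ≈ -29.341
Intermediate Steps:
d = 32 (d = 2*2**4 = 2*16 = 32)
Y(V, J) = -32 + V (Y(V, J) = V - 1*32 = V - 32 = -32 + V)
f = 355/214 (f = 3550*(1/2140) = 355/214 ≈ 1.6589)
f + Y(E, 15) = 355/214 + (-32 + 1) = 355/214 - 31 = -6279/214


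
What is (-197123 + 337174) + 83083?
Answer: 223134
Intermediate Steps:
(-197123 + 337174) + 83083 = 140051 + 83083 = 223134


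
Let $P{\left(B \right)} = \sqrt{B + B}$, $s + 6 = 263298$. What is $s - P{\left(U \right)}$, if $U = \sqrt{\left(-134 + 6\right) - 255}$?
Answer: $263292 - \sqrt[4]{383} \left(1 + i\right) \approx 2.6329 \cdot 10^{5} - 4.4238 i$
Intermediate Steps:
$U = i \sqrt{383}$ ($U = \sqrt{-128 - 255} = \sqrt{-383} = i \sqrt{383} \approx 19.57 i$)
$s = 263292$ ($s = -6 + 263298 = 263292$)
$P{\left(B \right)} = \sqrt{2} \sqrt{B}$ ($P{\left(B \right)} = \sqrt{2 B} = \sqrt{2} \sqrt{B}$)
$s - P{\left(U \right)} = 263292 - \sqrt{2} \sqrt{i \sqrt{383}} = 263292 - \sqrt{2} \sqrt[4]{383} \sqrt{i}$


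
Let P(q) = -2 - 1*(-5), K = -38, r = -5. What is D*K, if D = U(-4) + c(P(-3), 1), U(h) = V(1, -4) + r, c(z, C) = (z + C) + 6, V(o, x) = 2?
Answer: -266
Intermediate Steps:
P(q) = 3 (P(q) = -2 + 5 = 3)
c(z, C) = 6 + C + z (c(z, C) = (C + z) + 6 = 6 + C + z)
U(h) = -3 (U(h) = 2 - 5 = -3)
D = 7 (D = -3 + (6 + 1 + 3) = -3 + 10 = 7)
D*K = 7*(-38) = -266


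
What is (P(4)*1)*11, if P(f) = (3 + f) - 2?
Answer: 55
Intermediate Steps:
P(f) = 1 + f
(P(4)*1)*11 = ((1 + 4)*1)*11 = (5*1)*11 = 5*11 = 55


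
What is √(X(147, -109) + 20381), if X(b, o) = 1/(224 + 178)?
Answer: √3293651526/402 ≈ 142.76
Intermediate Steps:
X(b, o) = 1/402
√(X(147, -109) + 20381) = √(1/402 + 20381) = √(8193163/402) = √3293651526/402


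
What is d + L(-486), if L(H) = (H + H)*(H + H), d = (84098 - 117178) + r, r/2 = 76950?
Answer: 1065604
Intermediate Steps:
r = 153900 (r = 2*76950 = 153900)
d = 120820 (d = (84098 - 117178) + 153900 = -33080 + 153900 = 120820)
L(H) = 4*H² (L(H) = (2*H)*(2*H) = 4*H²)
d + L(-486) = 120820 + 4*(-486)² = 120820 + 4*236196 = 120820 + 944784 = 1065604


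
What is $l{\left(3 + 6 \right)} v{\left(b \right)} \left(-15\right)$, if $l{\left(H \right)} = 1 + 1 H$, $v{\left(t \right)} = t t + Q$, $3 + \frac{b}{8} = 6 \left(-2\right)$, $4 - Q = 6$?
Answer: $-2159700$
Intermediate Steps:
$Q = -2$ ($Q = 4 - 6 = -2$)
$b = -120$ ($b = -24 + 8 \cdot 6 \left(-2\right) = -24 + 8 \left(-12\right) = -24 - 96 = -120$)
$v{\left(t \right)} = -2 + t^{2}$ ($v{\left(t \right)} = t t - 2 = t^{2} - 2 = -2 + t^{2}$)
$l{\left(H \right)} = 1 + H$
$l{\left(3 + 6 \right)} v{\left(b \right)} \left(-15\right) = \left(1 + \left(3 + 6\right)\right) \left(-2 + \left(-120\right)^{2}\right) \left(-15\right) = \left(1 + 9\right) \left(-2 + 14400\right) \left(-15\right) = 10 \cdot 14398 \left(-15\right) = 143980 \left(-15\right) = -2159700$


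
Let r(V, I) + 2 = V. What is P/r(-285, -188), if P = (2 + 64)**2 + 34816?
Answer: -5596/41 ≈ -136.49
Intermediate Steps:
r(V, I) = -2 + V
P = 39172 (P = 66**2 + 34816 = 4356 + 34816 = 39172)
P/r(-285, -188) = 39172/(-2 - 285) = 39172/(-287) = 39172*(-1/287) = -5596/41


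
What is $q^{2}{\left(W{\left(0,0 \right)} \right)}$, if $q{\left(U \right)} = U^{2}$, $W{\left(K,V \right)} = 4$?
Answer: $256$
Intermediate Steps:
$q^{2}{\left(W{\left(0,0 \right)} \right)} = \left(4^{2}\right)^{2} = 16^{2} = 256$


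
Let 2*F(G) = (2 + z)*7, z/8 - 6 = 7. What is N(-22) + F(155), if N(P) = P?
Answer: 349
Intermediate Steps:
z = 104 (z = 48 + 8*7 = 48 + 56 = 104)
F(G) = 371 (F(G) = ((2 + 104)*7)/2 = (106*7)/2 = (½)*742 = 371)
N(-22) + F(155) = -22 + 371 = 349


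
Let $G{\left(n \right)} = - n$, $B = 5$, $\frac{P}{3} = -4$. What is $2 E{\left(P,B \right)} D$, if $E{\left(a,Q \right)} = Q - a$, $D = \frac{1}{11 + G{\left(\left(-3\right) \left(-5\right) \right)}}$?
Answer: $- \frac{17}{2} \approx -8.5$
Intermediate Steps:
$P = -12$ ($P = 3 \left(-4\right) = -12$)
$D = - \frac{1}{4}$ ($D = \frac{1}{11 - \left(-3\right) \left(-5\right)} = \frac{1}{11 - 15} = \frac{1}{-4} = - \frac{1}{4} \approx -0.25$)
$2 E{\left(P,B \right)} D = 2 \left(5 - -12\right) \left(- \frac{1}{4}\right) = 2 \left(5 + 12\right) \left(- \frac{1}{4}\right) = 2 \cdot 17 \left(- \frac{1}{4}\right) = 34 \left(- \frac{1}{4}\right) = - \frac{17}{2}$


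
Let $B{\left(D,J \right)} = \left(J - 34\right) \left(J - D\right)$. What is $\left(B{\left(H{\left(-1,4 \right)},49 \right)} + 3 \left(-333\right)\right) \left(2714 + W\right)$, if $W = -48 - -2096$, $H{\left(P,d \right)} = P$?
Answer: $-1185738$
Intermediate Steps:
$B{\left(D,J \right)} = \left(-34 + J\right) \left(J - D\right)$
$W = 2048$ ($W = -48 + 2096 = 2048$)
$\left(B{\left(H{\left(-1,4 \right)},49 \right)} + 3 \left(-333\right)\right) \left(2714 + W\right) = \left(\left(49^{2} - 1666 + 34 \left(-1\right) - \left(-1\right) 49\right) + 3 \left(-333\right)\right) \left(2714 + 2048\right) = \left(\left(2401 - 1666 - 34 + 49\right) - 999\right) 4762 = \left(750 - 999\right) 4762 = \left(-249\right) 4762 = -1185738$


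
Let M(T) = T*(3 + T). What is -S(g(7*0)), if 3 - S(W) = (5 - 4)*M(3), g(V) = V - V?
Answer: 15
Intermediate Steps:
g(V) = 0
S(W) = -15 (S(W) = 3 - (5 - 4)*3*(3 + 3) = 3 - 3*6 = 3 - 18 = -15)
-S(g(7*0)) = -1*(-15) = 15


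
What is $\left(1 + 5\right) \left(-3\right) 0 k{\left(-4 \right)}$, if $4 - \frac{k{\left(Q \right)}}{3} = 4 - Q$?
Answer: $0$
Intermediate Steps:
$k{\left(Q \right)} = 3 Q$ ($k{\left(Q \right)} = 12 - 3 \left(4 - Q\right) = 12 + \left(-12 + 3 Q\right) = 3 Q$)
$\left(1 + 5\right) \left(-3\right) 0 k{\left(-4 \right)} = \left(1 + 5\right) \left(-3\right) 0 \cdot 3 \left(-4\right) = 6 \left(-3\right) 0 \left(-12\right) = \left(-18\right) 0 \left(-12\right) = 0 \left(-12\right) = 0$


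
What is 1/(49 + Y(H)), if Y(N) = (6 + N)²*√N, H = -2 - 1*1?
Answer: 49/2644 - 9*I*√3/2644 ≈ 0.018533 - 0.0058958*I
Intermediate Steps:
H = -3 (H = -2 - 1 = -3)
Y(N) = √N*(6 + N)²
1/(49 + Y(H)) = 1/(49 + √(-3)*(6 - 3)²) = 1/(49 + (I*√3)*3²) = 1/(49 + (I*√3)*9) = 1/(49 + 9*I*√3)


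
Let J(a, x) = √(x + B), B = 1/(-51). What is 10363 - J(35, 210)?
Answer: 10363 - √546159/51 ≈ 10349.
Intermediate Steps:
B = -1/51 ≈ -0.019608
J(a, x) = √(-1/51 + x) (J(a, x) = √(x - 1/51) = √(-1/51 + x))
10363 - J(35, 210) = 10363 - √(-51 + 2601*210)/51 = 10363 - √(-51 + 546210)/51 = 10363 - √546159/51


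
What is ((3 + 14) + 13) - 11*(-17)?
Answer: 217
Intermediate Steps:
((3 + 14) + 13) - 11*(-17) = (17 + 13) + 187 = 30 + 187 = 217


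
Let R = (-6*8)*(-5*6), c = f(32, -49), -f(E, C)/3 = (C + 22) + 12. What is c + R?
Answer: 1485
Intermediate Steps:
f(E, C) = -102 - 3*C (f(E, C) = -3*((C + 22) + 12) = -3*((22 + C) + 12) = -3*(34 + C) = -102 - 3*C)
c = 45 (c = -102 - 3*(-49) = -102 + 147 = 45)
R = 1440 (R = -48*(-30) = 1440)
c + R = 45 + 1440 = 1485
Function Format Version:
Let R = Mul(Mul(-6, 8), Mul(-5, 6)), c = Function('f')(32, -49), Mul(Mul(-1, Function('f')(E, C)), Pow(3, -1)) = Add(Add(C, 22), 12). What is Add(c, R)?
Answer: 1485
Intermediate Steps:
Function('f')(E, C) = Add(-102, Mul(-3, C)) (Function('f')(E, C) = Mul(-3, Add(Add(C, 22), 12)) = Mul(-3, Add(Add(22, C), 12)) = Mul(-3, Add(34, C)) = Add(-102, Mul(-3, C)))
c = 45 (c = Add(-102, Mul(-3, -49)) = Add(-102, 147) = 45)
R = 1440 (R = Mul(-48, -30) = 1440)
Add(c, R) = Add(45, 1440) = 1485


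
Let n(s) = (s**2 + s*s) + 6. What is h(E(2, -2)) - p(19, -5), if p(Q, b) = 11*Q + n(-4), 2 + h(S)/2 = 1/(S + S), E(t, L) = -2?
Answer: -503/2 ≈ -251.50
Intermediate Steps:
n(s) = 6 + 2*s**2 (n(s) = (s**2 + s**2) + 6 = 2*s**2 + 6 = 6 + 2*s**2)
h(S) = -4 + 1/S (h(S) = -4 + 2/(S + S) = -4 + 2/((2*S)) = -4 + 2*(1/(2*S)) = -4 + 1/S)
p(Q, b) = 38 + 11*Q (p(Q, b) = 11*Q + (6 + 2*(-4)**2) = 11*Q + (6 + 2*16) = 11*Q + (6 + 32) = 11*Q + 38 = 38 + 11*Q)
h(E(2, -2)) - p(19, -5) = (-4 + 1/(-2)) - (38 + 11*19) = (-4 - 1/2) - (38 + 209) = -9/2 - 1*247 = -9/2 - 247 = -503/2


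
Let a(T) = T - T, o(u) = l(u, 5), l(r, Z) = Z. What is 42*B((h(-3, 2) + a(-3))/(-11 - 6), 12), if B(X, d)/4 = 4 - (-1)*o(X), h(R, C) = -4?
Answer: 1512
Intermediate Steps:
o(u) = 5
a(T) = 0
B(X, d) = 36 (B(X, d) = 4*(4 - (-1)*5) = 4*(4 - 1*(-5)) = 4*(4 + 5) = 4*9 = 36)
42*B((h(-3, 2) + a(-3))/(-11 - 6), 12) = 42*36 = 1512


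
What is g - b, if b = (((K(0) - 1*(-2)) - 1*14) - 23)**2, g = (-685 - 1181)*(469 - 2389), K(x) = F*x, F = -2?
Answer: 3581495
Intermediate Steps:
K(x) = -2*x
g = 3582720 (g = -1866*(-1920) = 3582720)
b = 1225 (b = (((-2*0 - 1*(-2)) - 1*14) - 23)**2 = (((0 + 2) - 14) - 23)**2 = ((2 - 14) - 23)**2 = (-12 - 23)**2 = (-35)**2 = 1225)
g - b = 3582720 - 1*1225 = 3582720 - 1225 = 3581495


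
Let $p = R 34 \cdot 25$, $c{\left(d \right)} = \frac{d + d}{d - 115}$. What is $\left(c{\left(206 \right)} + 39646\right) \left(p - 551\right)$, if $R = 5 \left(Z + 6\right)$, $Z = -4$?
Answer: $\frac{28681565902}{91} \approx 3.1518 \cdot 10^{8}$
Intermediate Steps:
$R = 10$ ($R = 5 \left(-4 + 6\right) = 5 \cdot 2 = 10$)
$c{\left(d \right)} = \frac{2 d}{-115 + d}$
$p = 8500$ ($p = 10 \cdot 34 \cdot 25 = 340 \cdot 25 = 8500$)
$\left(c{\left(206 \right)} + 39646\right) \left(p - 551\right) = \left(2 \cdot 206 \frac{1}{-115 + 206} + 39646\right) \left(8500 - 551\right) = \left(2 \cdot 206 \cdot \frac{1}{91} + 39646\right) 7949 = \left(\frac{412}{91} + 39646\right) 7949 = \frac{3608198}{91} \cdot 7949 = \frac{28681565902}{91}$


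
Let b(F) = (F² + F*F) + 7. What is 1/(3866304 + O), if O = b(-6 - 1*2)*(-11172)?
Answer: 1/2358084 ≈ 4.2407e-7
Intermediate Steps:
b(F) = 7 + 2*F² (b(F) = (F² + F²) + 7 = 2*F² + 7 = 7 + 2*F²)
O = -1508220 (O = (7 + 2*(-6 - 1*2)²)*(-11172) = (7 + 2*(-6 - 2)²)*(-11172) = (7 + 2*(-8)²)*(-11172) = (7 + 2*64)*(-11172) = (7 + 128)*(-11172) = 135*(-11172) = -1508220)
1/(3866304 + O) = 1/(3866304 - 1508220) = 1/2358084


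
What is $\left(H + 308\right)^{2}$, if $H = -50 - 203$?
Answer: $3025$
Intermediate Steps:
$H = -253$ ($H = -50 - 203 = -253$)
$\left(H + 308\right)^{2} = \left(-253 + 308\right)^{2} = 55^{2} = 3025$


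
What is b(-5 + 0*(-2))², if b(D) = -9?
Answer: 81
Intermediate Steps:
b(-5 + 0*(-2))² = (-9)² = 81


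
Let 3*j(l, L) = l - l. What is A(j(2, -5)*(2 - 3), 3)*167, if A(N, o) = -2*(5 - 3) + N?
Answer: -668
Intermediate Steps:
j(l, L) = 0 (j(l, L) = (l - l)/3 = (1/3)*0 = 0)
A(N, o) = -4 + N (A(N, o) = -2*2 + N = -4 + N)
A(j(2, -5)*(2 - 3), 3)*167 = (-4 + 0*(2 - 3))*167 = (-4 + 0*(-1))*167 = (-4 + 0)*167 = -4*167 = -668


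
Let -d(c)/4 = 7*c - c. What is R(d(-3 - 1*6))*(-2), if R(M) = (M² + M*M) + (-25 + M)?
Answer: -187006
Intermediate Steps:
d(c) = -24*c (d(c) = -4*(7*c - c) = -24*c)
R(M) = -25 + M + 2*M² (R(M) = (M² + M²) + (-25 + M) = 2*M² + (-25 + M) = -25 + M + 2*M²)
R(d(-3 - 1*6))*(-2) = (-25 - 24*(-3 - 1*6) + 2*(-24*(-3 - 1*6))²)*(-2) = (-25 - 24*(-3 - 6) + 2*(-24*(-3 - 6))²)*(-2) = (-25 - 24*(-9) + 2*(-24*(-9))²)*(-2) = (-25 + 216 + 2*216²)*(-2) = (-25 + 216 + 2*46656)*(-2) = (-25 + 216 + 93312)*(-2) = 93503*(-2) = -187006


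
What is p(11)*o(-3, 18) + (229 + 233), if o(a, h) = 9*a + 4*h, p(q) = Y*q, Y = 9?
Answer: 4917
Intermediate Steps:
p(q) = 9*q
o(a, h) = 4*h + 9*a
p(11)*o(-3, 18) + (229 + 233) = (9*11)*(4*18 + 9*(-3)) + (229 + 233) = 99*(72 - 27) + 462 = 99*45 + 462 = 4455 + 462 = 4917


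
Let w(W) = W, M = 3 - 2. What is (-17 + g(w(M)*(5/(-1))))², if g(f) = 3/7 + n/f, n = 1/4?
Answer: 5414929/19600 ≈ 276.27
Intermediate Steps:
M = 1
n = ¼ (n = 1*(¼) = ¼ ≈ 0.25000)
g(f) = 3/7 + 1/(4*f)
(-17 + g(w(M)*(5/(-1))))² = (-17 + (7 + 12*(1*(5/(-1))))/(28*((1*(5/(-1))))))² = (-17 + (7 + 12*(1*(5*(-1))))/(28*((1*(5*(-1))))))² = (-17 + (7 + 12*(1*(-5)))/(28*((1*(-5)))))² = (-17 + (1/28)*(7 + 12*(-5))/(-5))² = (-17 + (1/28)*(-⅕)*(7 - 60))² = (-17 + (1/28)*(-⅕)*(-53))² = (-17 + 53/140)² = (-2327/140)² = 5414929/19600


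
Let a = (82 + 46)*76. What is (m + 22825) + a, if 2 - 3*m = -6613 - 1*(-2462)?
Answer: 101812/3 ≈ 33937.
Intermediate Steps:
m = 4153/3 (m = ⅔ - (-6613 - 1*(-2462))/3 = ⅔ - (-6613 + 2462)/3 = ⅔ - ⅓*(-4151) = ⅔ + 4151/3 = 4153/3 ≈ 1384.3)
a = 9728 (a = 128*76 = 9728)
(m + 22825) + a = (4153/3 + 22825) + 9728 = 72628/3 + 9728 = 101812/3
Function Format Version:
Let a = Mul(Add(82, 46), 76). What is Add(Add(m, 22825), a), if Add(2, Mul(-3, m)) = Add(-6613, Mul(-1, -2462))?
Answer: Rational(101812, 3) ≈ 33937.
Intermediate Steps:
m = Rational(4153, 3) (m = Add(Rational(2, 3), Mul(Rational(-1, 3), Add(-6613, Mul(-1, -2462)))) = Add(Rational(2, 3), Mul(Rational(-1, 3), Add(-6613, 2462))) = Add(Rational(2, 3), Mul(Rational(-1, 3), -4151)) = Add(Rational(2, 3), Rational(4151, 3)) = Rational(4153, 3) ≈ 1384.3)
a = 9728 (a = Mul(128, 76) = 9728)
Add(Add(m, 22825), a) = Add(Add(Rational(4153, 3), 22825), 9728) = Add(Rational(72628, 3), 9728) = Rational(101812, 3)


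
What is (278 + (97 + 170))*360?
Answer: 196200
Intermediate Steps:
(278 + (97 + 170))*360 = (278 + 267)*360 = 545*360 = 196200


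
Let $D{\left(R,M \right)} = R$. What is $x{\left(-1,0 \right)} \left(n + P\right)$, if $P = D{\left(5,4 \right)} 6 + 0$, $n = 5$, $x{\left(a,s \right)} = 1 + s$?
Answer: $35$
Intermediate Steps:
$P = 30$ ($P = 5 \cdot 6 + 0 = 30 + 0 = 30$)
$x{\left(-1,0 \right)} \left(n + P\right) = \left(1 + 0\right) \left(5 + 30\right) = 1 \cdot 35 = 35$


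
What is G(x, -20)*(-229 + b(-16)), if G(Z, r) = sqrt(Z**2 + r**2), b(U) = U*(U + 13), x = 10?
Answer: -1810*sqrt(5) ≈ -4047.3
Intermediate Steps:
b(U) = U*(13 + U)
G(x, -20)*(-229 + b(-16)) = sqrt(10**2 + (-20)**2)*(-229 - 16*(13 - 16)) = sqrt(100 + 400)*(-229 - 16*(-3)) = sqrt(500)*(-229 + 48) = (10*sqrt(5))*(-181) = -1810*sqrt(5)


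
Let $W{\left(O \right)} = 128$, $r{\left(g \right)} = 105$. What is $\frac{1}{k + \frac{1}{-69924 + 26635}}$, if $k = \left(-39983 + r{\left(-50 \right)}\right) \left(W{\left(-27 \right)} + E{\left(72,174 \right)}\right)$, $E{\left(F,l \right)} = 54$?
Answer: $- \frac{43289}{314182731045} \approx -1.3778 \cdot 10^{-7}$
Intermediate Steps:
$k = -7257796$ ($k = \left(-39983 + 105\right) \left(128 + 54\right) = \left(-39878\right) 182 = -7257796$)
$\frac{1}{k + \frac{1}{-69924 + 26635}} = \frac{1}{-7257796 + \frac{1}{-69924 + 26635}} = \frac{1}{-7257796 + \frac{1}{-43289}} = \frac{1}{-7257796 - \frac{1}{43289}} = \frac{1}{- \frac{314182731045}{43289}} = - \frac{43289}{314182731045}$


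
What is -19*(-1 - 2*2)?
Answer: 95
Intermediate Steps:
-19*(-1 - 2*2) = -19*(-1 - 4) = -19*(-5) = 95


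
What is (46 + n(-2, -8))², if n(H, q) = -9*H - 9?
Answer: 3025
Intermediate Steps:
n(H, q) = -9 - 9*H
(46 + n(-2, -8))² = (46 + (-9 - 9*(-2)))² = (46 + (-9 + 18))² = (46 + 9)² = 55² = 3025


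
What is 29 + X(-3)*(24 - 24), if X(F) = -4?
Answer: 29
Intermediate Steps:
29 + X(-3)*(24 - 24) = 29 - 4*(24 - 24) = 29 - 4*0 = 29 + 0 = 29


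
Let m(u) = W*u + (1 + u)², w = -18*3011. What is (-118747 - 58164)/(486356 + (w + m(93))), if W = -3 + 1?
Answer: -176911/440808 ≈ -0.40133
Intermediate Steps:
W = -2
w = -54198
m(u) = (1 + u)² - 2*u (m(u) = -2*u + (1 + u)² = (1 + u)² - 2*u)
(-118747 - 58164)/(486356 + (w + m(93))) = (-118747 - 58164)/(486356 + (-54198 + (1 + 93²))) = -176911/(486356 + (-54198 + (1 + 8649))) = -176911/(486356 + (-54198 + 8650)) = -176911/(486356 - 45548) = -176911/440808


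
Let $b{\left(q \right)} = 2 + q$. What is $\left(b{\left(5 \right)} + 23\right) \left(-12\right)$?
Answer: $-360$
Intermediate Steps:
$\left(b{\left(5 \right)} + 23\right) \left(-12\right) = \left(\left(2 + 5\right) + 23\right) \left(-12\right) = \left(7 + 23\right) \left(-12\right) = 30 \left(-12\right) = -360$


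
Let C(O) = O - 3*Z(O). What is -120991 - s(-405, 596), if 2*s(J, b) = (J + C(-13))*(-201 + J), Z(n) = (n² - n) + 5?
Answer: -417628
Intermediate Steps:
Z(n) = 5 + n² - n
C(O) = -15 - 3*O² + 4*O (C(O) = O - 3*(5 + O² - O) = O + (-15 - 3*O² + 3*O) = -15 - 3*O² + 4*O)
s(J, b) = (-574 + J)*(-201 + J)/2 (s(J, b) = ((J + (-15 - 3*(-13)² + 4*(-13)))*(-201 + J))/2 = ((J + (-15 - 3*169 - 52))*(-201 + J))/2 = ((J + (-15 - 507 - 52))*(-201 + J))/2 = ((J - 574)*(-201 + J))/2 = ((-574 + J)*(-201 + J))/2 = (-574 + J)*(-201 + J)/2)
-120991 - s(-405, 596) = -120991 - (57687 + (½)*(-405)² - 775/2*(-405)) = -120991 - (57687 + (½)*164025 + 313875/2) = -120991 - (57687 + 164025/2 + 313875/2) = -120991 - 1*296637 = -120991 - 296637 = -417628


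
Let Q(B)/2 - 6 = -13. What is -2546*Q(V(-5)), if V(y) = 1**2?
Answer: 35644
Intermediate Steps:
V(y) = 1
Q(B) = -14 (Q(B) = 12 + 2*(-13) = 12 - 26 = -14)
-2546*Q(V(-5)) = -2546*(-14) = 35644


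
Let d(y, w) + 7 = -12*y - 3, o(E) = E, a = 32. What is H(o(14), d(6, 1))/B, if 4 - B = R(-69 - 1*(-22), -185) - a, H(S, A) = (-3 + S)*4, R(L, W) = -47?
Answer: 44/83 ≈ 0.53012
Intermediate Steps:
d(y, w) = -10 - 12*y (d(y, w) = -7 + (-12*y - 3) = -7 + (-3 - 12*y) = -10 - 12*y)
H(S, A) = -12 + 4*S
B = 83 (B = 4 - (-47 - 1*32) = 4 - (-47 - 32) = 4 - 1*(-79) = 4 + 79 = 83)
H(o(14), d(6, 1))/B = (-12 + 4*14)/83 = (-12 + 56)*(1/83) = 44*(1/83) = 44/83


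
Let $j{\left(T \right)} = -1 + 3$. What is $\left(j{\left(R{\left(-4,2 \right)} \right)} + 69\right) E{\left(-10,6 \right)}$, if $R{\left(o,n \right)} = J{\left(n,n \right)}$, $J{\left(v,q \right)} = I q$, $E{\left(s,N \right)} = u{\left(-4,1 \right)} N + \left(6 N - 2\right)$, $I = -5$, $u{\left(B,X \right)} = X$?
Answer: $2840$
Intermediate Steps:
$E{\left(s,N \right)} = -2 + 7 N$ ($E{\left(s,N \right)} = 1 N + \left(6 N - 2\right) = N + \left(-2 + 6 N\right) = -2 + 7 N$)
$J{\left(v,q \right)} = - 5 q$
$R{\left(o,n \right)} = - 5 n$
$j{\left(T \right)} = 2$
$\left(j{\left(R{\left(-4,2 \right)} \right)} + 69\right) E{\left(-10,6 \right)} = \left(2 + 69\right) \left(-2 + 7 \cdot 6\right) = 71 \left(-2 + 42\right) = 71 \cdot 40 = 2840$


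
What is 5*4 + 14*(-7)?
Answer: -78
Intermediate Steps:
5*4 + 14*(-7) = 20 - 98 = -78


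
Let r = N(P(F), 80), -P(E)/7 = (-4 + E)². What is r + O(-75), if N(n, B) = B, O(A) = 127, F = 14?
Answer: 207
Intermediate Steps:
P(E) = -7*(-4 + E)²
r = 80
r + O(-75) = 80 + 127 = 207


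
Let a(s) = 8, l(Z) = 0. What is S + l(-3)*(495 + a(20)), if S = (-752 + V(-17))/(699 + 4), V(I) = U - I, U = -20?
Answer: -755/703 ≈ -1.0740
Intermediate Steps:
V(I) = -20 - I
S = -755/703 (S = (-752 + (-20 - 1*(-17)))/(699 + 4) = (-752 + (-20 + 17))/703 = (-752 - 3)*(1/703) = -755*1/703 = -755/703 ≈ -1.0740)
S + l(-3)*(495 + a(20)) = -755/703 + 0*(495 + 8) = -755/703 + 0*503 = -755/703 + 0 = -755/703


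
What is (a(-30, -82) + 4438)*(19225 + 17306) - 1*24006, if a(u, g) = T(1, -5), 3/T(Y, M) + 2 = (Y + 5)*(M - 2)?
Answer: 648392325/4 ≈ 1.6210e+8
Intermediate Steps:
T(Y, M) = 3/(-2 + (-2 + M)*(5 + Y)) (T(Y, M) = 3/(-2 + (Y + 5)*(M - 2)) = 3/(-2 + (5 + Y)*(-2 + M)) = 3/(-2 + (-2 + M)*(5 + Y)))
a(u, g) = -3/44 (a(u, g) = 3/(-12 - 2*1 + 5*(-5) - 5*1) = 3/(-12 - 2 - 25 - 5) = 3/(-44) = 3*(-1/44) = -3/44)
(a(-30, -82) + 4438)*(19225 + 17306) - 1*24006 = (-3/44 + 4438)*(19225 + 17306) - 1*24006 = (195269/44)*36531 - 24006 = 648488349/4 - 24006 = 648392325/4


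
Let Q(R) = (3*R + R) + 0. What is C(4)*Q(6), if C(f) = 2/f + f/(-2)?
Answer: -36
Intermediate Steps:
Q(R) = 4*R (Q(R) = 4*R + 0 = 4*R)
C(f) = 2/f - f/2 (C(f) = 2/f + f*(-½) = 2/f - f/2)
C(4)*Q(6) = (2/4 - ½*4)*(4*6) = (2*(¼) - 2)*24 = (½ - 2)*24 = -3/2*24 = -36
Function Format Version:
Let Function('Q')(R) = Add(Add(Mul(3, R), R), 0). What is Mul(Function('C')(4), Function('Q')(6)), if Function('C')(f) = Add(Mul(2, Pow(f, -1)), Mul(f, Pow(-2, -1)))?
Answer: -36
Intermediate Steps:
Function('Q')(R) = Mul(4, R) (Function('Q')(R) = Add(Mul(4, R), 0) = Mul(4, R))
Function('C')(f) = Add(Mul(2, Pow(f, -1)), Mul(Rational(-1, 2), f)) (Function('C')(f) = Add(Mul(2, Pow(f, -1)), Mul(f, Rational(-1, 2))) = Add(Mul(2, Pow(f, -1)), Mul(Rational(-1, 2), f)))
Mul(Function('C')(4), Function('Q')(6)) = Mul(Add(Mul(2, Pow(4, -1)), Mul(Rational(-1, 2), 4)), Mul(4, 6)) = Mul(Add(Mul(2, Rational(1, 4)), -2), 24) = Mul(Add(Rational(1, 2), -2), 24) = Mul(Rational(-3, 2), 24) = -36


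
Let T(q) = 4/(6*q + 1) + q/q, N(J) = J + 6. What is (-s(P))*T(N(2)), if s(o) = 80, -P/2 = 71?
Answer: -4240/49 ≈ -86.531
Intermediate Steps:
P = -142 (P = -2*71 = -142)
N(J) = 6 + J
T(q) = 1 + 4/(1 + 6*q) (T(q) = 4/(1 + 6*q) + 1 = 1 + 4/(1 + 6*q))
(-s(P))*T(N(2)) = (-1*80)*((5 + 6*(6 + 2))/(1 + 6*(6 + 2))) = -80*(5 + 6*8)/(1 + 6*8) = -80*(5 + 48)/(1 + 48) = -80*53/49 = -4240/49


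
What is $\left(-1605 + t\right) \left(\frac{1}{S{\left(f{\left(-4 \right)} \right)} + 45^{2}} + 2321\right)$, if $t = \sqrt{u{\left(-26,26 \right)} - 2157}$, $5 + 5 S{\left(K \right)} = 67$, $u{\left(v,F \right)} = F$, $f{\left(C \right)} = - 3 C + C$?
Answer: $- \frac{37948671360}{10187} + \frac{23644032 i \sqrt{2131}}{10187} \approx -3.7252 \cdot 10^{6} + 1.0714 \cdot 10^{5} i$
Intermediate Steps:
$f{\left(C \right)} = - 2 C$
$S{\left(K \right)} = \frac{62}{5}$ ($S{\left(K \right)} = -1 + \frac{1}{5} \cdot 67 = -1 + \frac{67}{5} = \frac{62}{5}$)
$t = i \sqrt{2131}$ ($t = \sqrt{26 - 2157} = \sqrt{-2131} = i \sqrt{2131} \approx 46.163 i$)
$\left(-1605 + t\right) \left(\frac{1}{S{\left(f{\left(-4 \right)} \right)} + 45^{2}} + 2321\right) = \left(-1605 + i \sqrt{2131}\right) \left(\frac{1}{\frac{62}{5} + 45^{2}} + 2321\right) = \left(-1605 + i \sqrt{2131}\right) \left(\frac{1}{\frac{62}{5} + 2025} + 2321\right) = \left(-1605 + i \sqrt{2131}\right) \left(\frac{1}{\frac{10187}{5}} + 2321\right) = \left(-1605 + i \sqrt{2131}\right) \left(\frac{5}{10187} + 2321\right) = \left(-1605 + i \sqrt{2131}\right) \frac{23644032}{10187} = - \frac{37948671360}{10187} + \frac{23644032 i \sqrt{2131}}{10187}$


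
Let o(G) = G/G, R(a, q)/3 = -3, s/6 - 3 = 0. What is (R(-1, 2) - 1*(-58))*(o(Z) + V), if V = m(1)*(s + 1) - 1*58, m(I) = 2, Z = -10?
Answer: -931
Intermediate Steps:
s = 18 (s = 18 + 6*0 = 18 + 0 = 18)
R(a, q) = -9 (R(a, q) = 3*(-3) = -9)
o(G) = 1
V = -20 (V = 2*(18 + 1) - 1*58 = 2*19 - 58 = 38 - 58 = -20)
(R(-1, 2) - 1*(-58))*(o(Z) + V) = (-9 - 1*(-58))*(1 - 20) = (-9 + 58)*(-19) = 49*(-19) = -931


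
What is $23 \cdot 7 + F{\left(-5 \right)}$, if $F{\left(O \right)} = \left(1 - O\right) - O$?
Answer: $172$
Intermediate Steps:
$F{\left(O \right)} = 1 - 2 O$
$23 \cdot 7 + F{\left(-5 \right)} = 23 \cdot 7 + \left(1 - -10\right) = 161 + \left(1 + 10\right) = 161 + 11 = 172$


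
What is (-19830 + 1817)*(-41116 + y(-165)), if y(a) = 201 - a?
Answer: 734029750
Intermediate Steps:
(-19830 + 1817)*(-41116 + y(-165)) = (-19830 + 1817)*(-41116 + (201 - 1*(-165))) = -18013*(-41116 + (201 + 165)) = -18013*(-41116 + 366) = -18013*(-40750) = 734029750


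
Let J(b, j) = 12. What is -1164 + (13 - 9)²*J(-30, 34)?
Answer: -972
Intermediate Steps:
-1164 + (13 - 9)²*J(-30, 34) = -1164 + (13 - 9)²*12 = -1164 + 4²*12 = -1164 + 16*12 = -1164 + 192 = -972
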